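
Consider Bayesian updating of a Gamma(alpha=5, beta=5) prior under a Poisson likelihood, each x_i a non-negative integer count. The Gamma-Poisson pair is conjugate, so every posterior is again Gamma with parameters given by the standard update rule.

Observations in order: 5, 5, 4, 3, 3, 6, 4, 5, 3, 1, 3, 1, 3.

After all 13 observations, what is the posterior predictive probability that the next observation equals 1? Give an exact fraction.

obs 1: x=5 → posterior Gamma(10, 6)
obs 2: x=5 → posterior Gamma(15, 7)
obs 3: x=4 → posterior Gamma(19, 8)
obs 4: x=3 → posterior Gamma(22, 9)
obs 5: x=3 → posterior Gamma(25, 10)
obs 6: x=6 → posterior Gamma(31, 11)
obs 7: x=4 → posterior Gamma(35, 12)
obs 8: x=5 → posterior Gamma(40, 13)
obs 9: x=3 → posterior Gamma(43, 14)
obs 10: x=1 → posterior Gamma(44, 15)
obs 11: x=3 → posterior Gamma(47, 16)
obs 12: x=1 → posterior Gamma(48, 17)
obs 13: x=3 → posterior Gamma(51, 18)

532681895369315842533774288059953043064618617398562403121555832832/3127427491907749548018497790443751608857168317658177523074947729361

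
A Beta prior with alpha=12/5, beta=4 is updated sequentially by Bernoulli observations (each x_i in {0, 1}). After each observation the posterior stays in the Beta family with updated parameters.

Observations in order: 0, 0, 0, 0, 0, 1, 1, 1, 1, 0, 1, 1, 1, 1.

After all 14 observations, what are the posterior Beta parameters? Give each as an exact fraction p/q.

obs 1: x=0 → posterior Beta(12/5, 5)
obs 2: x=0 → posterior Beta(12/5, 6)
obs 3: x=0 → posterior Beta(12/5, 7)
obs 4: x=0 → posterior Beta(12/5, 8)
obs 5: x=0 → posterior Beta(12/5, 9)
obs 6: x=1 → posterior Beta(17/5, 9)
obs 7: x=1 → posterior Beta(22/5, 9)
obs 8: x=1 → posterior Beta(27/5, 9)
obs 9: x=1 → posterior Beta(32/5, 9)
obs 10: x=0 → posterior Beta(32/5, 10)
obs 11: x=1 → posterior Beta(37/5, 10)
obs 12: x=1 → posterior Beta(42/5, 10)
obs 13: x=1 → posterior Beta(47/5, 10)
obs 14: x=1 → posterior Beta(52/5, 10)

alpha=52/5, beta=10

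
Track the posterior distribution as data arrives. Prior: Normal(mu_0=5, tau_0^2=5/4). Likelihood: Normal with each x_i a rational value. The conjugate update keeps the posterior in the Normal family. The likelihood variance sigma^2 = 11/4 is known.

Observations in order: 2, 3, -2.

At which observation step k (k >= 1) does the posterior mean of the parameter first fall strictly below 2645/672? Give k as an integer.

obs 1: x=2 → posterior Normal(65/16, 55/64)
obs 2: x=3 → posterior Normal(80/21, 55/84)
obs 3: x=-2 → posterior Normal(35/13, 55/104)

k = 2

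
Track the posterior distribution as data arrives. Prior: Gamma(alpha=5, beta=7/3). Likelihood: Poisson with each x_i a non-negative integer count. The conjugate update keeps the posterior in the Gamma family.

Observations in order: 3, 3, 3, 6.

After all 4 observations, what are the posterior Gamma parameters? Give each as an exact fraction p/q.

obs 1: x=3 → posterior Gamma(8, 10/3)
obs 2: x=3 → posterior Gamma(11, 13/3)
obs 3: x=3 → posterior Gamma(14, 16/3)
obs 4: x=6 → posterior Gamma(20, 19/3)

alpha=20, beta=19/3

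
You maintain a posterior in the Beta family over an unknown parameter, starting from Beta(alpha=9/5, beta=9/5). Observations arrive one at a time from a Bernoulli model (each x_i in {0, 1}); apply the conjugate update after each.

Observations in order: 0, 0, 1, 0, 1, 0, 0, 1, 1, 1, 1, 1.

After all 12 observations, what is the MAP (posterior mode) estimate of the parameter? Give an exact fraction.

obs 1: x=0 → posterior Beta(9/5, 14/5)
obs 2: x=0 → posterior Beta(9/5, 19/5)
obs 3: x=1 → posterior Beta(14/5, 19/5)
obs 4: x=0 → posterior Beta(14/5, 24/5)
obs 5: x=1 → posterior Beta(19/5, 24/5)
obs 6: x=0 → posterior Beta(19/5, 29/5)
obs 7: x=0 → posterior Beta(19/5, 34/5)
obs 8: x=1 → posterior Beta(24/5, 34/5)
obs 9: x=1 → posterior Beta(29/5, 34/5)
obs 10: x=1 → posterior Beta(34/5, 34/5)
obs 11: x=1 → posterior Beta(39/5, 34/5)
obs 12: x=1 → posterior Beta(44/5, 34/5)

39/68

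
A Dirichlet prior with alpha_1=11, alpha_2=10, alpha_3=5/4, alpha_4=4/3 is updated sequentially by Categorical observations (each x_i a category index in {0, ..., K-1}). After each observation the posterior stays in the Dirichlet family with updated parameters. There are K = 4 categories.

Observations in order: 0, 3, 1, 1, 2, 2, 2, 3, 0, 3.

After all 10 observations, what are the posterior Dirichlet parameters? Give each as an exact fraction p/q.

alpha_1=13, alpha_2=12, alpha_3=17/4, alpha_4=13/3

obs 1: x=0 → posterior Dirichlet(12, 10, 5/4, 4/3)
obs 2: x=3 → posterior Dirichlet(12, 10, 5/4, 7/3)
obs 3: x=1 → posterior Dirichlet(12, 11, 5/4, 7/3)
obs 4: x=1 → posterior Dirichlet(12, 12, 5/4, 7/3)
obs 5: x=2 → posterior Dirichlet(12, 12, 9/4, 7/3)
obs 6: x=2 → posterior Dirichlet(12, 12, 13/4, 7/3)
obs 7: x=2 → posterior Dirichlet(12, 12, 17/4, 7/3)
obs 8: x=3 → posterior Dirichlet(12, 12, 17/4, 10/3)
obs 9: x=0 → posterior Dirichlet(13, 12, 17/4, 10/3)
obs 10: x=3 → posterior Dirichlet(13, 12, 17/4, 13/3)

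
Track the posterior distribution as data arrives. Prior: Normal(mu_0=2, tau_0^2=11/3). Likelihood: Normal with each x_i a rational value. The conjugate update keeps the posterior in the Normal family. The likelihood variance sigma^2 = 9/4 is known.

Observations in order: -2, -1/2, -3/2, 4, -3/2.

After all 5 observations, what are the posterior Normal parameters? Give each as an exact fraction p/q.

mu_0=-12/247, tau_0^2=99/247

obs 1: x=-2 → posterior Normal(-34/71, 99/71)
obs 2: x=-1/2 → posterior Normal(-56/115, 99/115)
obs 3: x=-3/2 → posterior Normal(-122/159, 33/53)
obs 4: x=4 → posterior Normal(54/203, 99/203)
obs 5: x=-3/2 → posterior Normal(-12/247, 99/247)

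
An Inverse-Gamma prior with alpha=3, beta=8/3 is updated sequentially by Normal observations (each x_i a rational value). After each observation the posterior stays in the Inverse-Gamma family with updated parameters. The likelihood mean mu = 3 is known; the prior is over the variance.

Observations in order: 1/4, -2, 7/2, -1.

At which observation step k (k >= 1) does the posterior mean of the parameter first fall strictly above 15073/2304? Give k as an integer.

obs 1: x=1/4 → posterior Inverse-Gamma(7/2, 619/96)
obs 2: x=-2 → posterior Inverse-Gamma(4, 1819/96)
obs 3: x=7/2 → posterior Inverse-Gamma(9/2, 1831/96)
obs 4: x=-1 → posterior Inverse-Gamma(5, 2599/96)

k = 4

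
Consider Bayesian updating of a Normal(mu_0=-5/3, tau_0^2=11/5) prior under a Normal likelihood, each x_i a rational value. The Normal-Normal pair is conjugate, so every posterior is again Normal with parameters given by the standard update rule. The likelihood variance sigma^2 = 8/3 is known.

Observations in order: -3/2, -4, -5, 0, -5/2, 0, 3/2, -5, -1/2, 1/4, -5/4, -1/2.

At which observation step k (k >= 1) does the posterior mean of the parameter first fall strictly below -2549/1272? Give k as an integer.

k = 2

obs 1: x=-3/2 → posterior Normal(-697/438, 88/73)
obs 2: x=-4 → posterior Normal(-1489/636, 44/53)
obs 3: x=-5 → posterior Normal(-2479/834, 88/139)
obs 4: x=0 → posterior Normal(-2479/1032, 22/43)
obs 5: x=-5/2 → posterior Normal(-1487/615, 88/205)
obs 6: x=0 → posterior Normal(-1487/714, 44/119)
obs 7: x=3/2 → posterior Normal(-2677/1626, 88/271)
obs 8: x=-5 → posterior Normal(-193/96, 11/38)
obs 9: x=-1/2 → posterior Normal(-1883/1011, 88/337)
obs 10: x=1/4 → posterior Normal(-7433/4440, 44/185)
obs 11: x=-5/4 → posterior Normal(-1982/1209, 88/403)
obs 12: x=-1/2 → posterior Normal(-4063/2616, 22/109)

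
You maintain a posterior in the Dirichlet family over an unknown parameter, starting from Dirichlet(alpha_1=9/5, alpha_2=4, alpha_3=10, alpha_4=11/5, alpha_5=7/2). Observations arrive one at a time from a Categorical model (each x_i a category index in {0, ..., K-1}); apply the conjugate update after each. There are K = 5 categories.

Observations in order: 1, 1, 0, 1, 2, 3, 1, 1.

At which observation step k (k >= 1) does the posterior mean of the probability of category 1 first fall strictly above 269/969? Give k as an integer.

k = 7

obs 1: x=1 → posterior Dirichlet(9/5, 5, 10, 11/5, 7/2)
obs 2: x=1 → posterior Dirichlet(9/5, 6, 10, 11/5, 7/2)
obs 3: x=0 → posterior Dirichlet(14/5, 6, 10, 11/5, 7/2)
obs 4: x=1 → posterior Dirichlet(14/5, 7, 10, 11/5, 7/2)
obs 5: x=2 → posterior Dirichlet(14/5, 7, 11, 11/5, 7/2)
obs 6: x=3 → posterior Dirichlet(14/5, 7, 11, 16/5, 7/2)
obs 7: x=1 → posterior Dirichlet(14/5, 8, 11, 16/5, 7/2)
obs 8: x=1 → posterior Dirichlet(14/5, 9, 11, 16/5, 7/2)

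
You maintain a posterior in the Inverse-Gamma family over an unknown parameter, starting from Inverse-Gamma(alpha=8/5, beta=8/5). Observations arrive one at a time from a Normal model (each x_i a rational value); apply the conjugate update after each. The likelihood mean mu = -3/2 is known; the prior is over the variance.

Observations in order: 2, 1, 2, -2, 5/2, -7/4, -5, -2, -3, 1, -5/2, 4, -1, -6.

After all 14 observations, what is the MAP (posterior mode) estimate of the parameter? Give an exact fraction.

obs 1: x=2 → posterior Inverse-Gamma(21/10, 309/40)
obs 2: x=1 → posterior Inverse-Gamma(13/5, 217/20)
obs 3: x=2 → posterior Inverse-Gamma(31/10, 679/40)
obs 4: x=-2 → posterior Inverse-Gamma(18/5, 171/10)
obs 5: x=5/2 → posterior Inverse-Gamma(41/10, 251/10)
obs 6: x=-7/4 → posterior Inverse-Gamma(23/5, 4021/160)
obs 7: x=-5 → posterior Inverse-Gamma(51/10, 5001/160)
obs 8: x=-2 → posterior Inverse-Gamma(28/5, 5021/160)
obs 9: x=-3 → posterior Inverse-Gamma(61/10, 5201/160)
obs 10: x=1 → posterior Inverse-Gamma(33/5, 5701/160)
obs 11: x=-5/2 → posterior Inverse-Gamma(71/10, 5781/160)
obs 12: x=4 → posterior Inverse-Gamma(38/5, 8201/160)
obs 13: x=-1 → posterior Inverse-Gamma(81/10, 8221/160)
obs 14: x=-6 → posterior Inverse-Gamma(43/5, 9841/160)

9841/1536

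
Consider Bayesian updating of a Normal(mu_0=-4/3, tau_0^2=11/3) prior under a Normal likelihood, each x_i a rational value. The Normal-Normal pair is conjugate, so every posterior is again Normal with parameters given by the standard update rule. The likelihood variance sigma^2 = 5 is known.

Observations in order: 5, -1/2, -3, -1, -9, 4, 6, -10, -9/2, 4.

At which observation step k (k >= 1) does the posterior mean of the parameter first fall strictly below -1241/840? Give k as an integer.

obs 1: x=5 → posterior Normal(35/26, 55/26)
obs 2: x=-1/2 → posterior Normal(59/74, 55/37)
obs 3: x=-3 → posterior Normal(-7/96, 55/48)
obs 4: x=-1 → posterior Normal(-29/118, 55/59)
obs 5: x=-9 → posterior Normal(-227/140, 11/14)
obs 6: x=4 → posterior Normal(-139/162, 55/81)
obs 7: x=6 → posterior Normal(-7/184, 55/92)
obs 8: x=-10 → posterior Normal(-227/206, 55/103)
obs 9: x=-9/2 → posterior Normal(-163/114, 55/114)
obs 10: x=4 → posterior Normal(-119/125, 11/25)

k = 5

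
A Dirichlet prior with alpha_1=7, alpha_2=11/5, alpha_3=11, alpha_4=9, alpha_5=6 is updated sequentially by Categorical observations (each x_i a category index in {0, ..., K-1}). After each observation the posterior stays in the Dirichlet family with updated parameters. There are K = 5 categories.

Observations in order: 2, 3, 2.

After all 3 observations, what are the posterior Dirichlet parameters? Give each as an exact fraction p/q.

alpha_1=7, alpha_2=11/5, alpha_3=13, alpha_4=10, alpha_5=6

obs 1: x=2 → posterior Dirichlet(7, 11/5, 12, 9, 6)
obs 2: x=3 → posterior Dirichlet(7, 11/5, 12, 10, 6)
obs 3: x=2 → posterior Dirichlet(7, 11/5, 13, 10, 6)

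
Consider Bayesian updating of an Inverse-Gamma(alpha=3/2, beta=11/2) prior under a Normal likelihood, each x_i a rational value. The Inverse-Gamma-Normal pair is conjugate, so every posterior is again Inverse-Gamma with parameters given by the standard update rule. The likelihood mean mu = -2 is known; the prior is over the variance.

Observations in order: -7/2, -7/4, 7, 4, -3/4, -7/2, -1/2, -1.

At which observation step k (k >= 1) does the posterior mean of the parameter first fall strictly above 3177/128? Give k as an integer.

k = 4

obs 1: x=-7/2 → posterior Inverse-Gamma(2, 53/8)
obs 2: x=-7/4 → posterior Inverse-Gamma(5/2, 213/32)
obs 3: x=7 → posterior Inverse-Gamma(3, 1509/32)
obs 4: x=4 → posterior Inverse-Gamma(7/2, 2085/32)
obs 5: x=-3/4 → posterior Inverse-Gamma(4, 1055/16)
obs 6: x=-7/2 → posterior Inverse-Gamma(9/2, 1073/16)
obs 7: x=-1/2 → posterior Inverse-Gamma(5, 1091/16)
obs 8: x=-1 → posterior Inverse-Gamma(11/2, 1099/16)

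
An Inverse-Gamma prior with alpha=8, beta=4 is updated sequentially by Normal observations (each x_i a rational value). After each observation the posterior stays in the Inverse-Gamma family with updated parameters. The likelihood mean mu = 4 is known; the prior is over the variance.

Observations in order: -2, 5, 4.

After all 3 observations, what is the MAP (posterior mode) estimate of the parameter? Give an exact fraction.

obs 1: x=-2 → posterior Inverse-Gamma(17/2, 22)
obs 2: x=5 → posterior Inverse-Gamma(9, 45/2)
obs 3: x=4 → posterior Inverse-Gamma(19/2, 45/2)

15/7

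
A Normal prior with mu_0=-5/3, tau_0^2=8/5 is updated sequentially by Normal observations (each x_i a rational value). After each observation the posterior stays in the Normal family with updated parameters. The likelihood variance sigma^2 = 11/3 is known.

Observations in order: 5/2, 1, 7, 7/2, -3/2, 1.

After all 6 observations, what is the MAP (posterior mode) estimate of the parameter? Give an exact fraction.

obs 1: x=5/2 → posterior Normal(-95/237, 88/79)
obs 2: x=1 → posterior Normal(-23/309, 88/103)
obs 3: x=7 → posterior Normal(481/381, 88/127)
obs 4: x=7/2 → posterior Normal(733/453, 88/151)
obs 5: x=-3/2 → posterior Normal(25/21, 88/175)
obs 6: x=1 → posterior Normal(697/597, 88/199)

697/597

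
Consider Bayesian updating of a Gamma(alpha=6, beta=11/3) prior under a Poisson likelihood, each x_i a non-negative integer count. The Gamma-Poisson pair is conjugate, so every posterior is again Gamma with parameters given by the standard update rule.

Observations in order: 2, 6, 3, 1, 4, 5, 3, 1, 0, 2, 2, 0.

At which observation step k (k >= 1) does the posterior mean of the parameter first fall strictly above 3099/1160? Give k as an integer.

obs 1: x=2 → posterior Gamma(8, 14/3)
obs 2: x=6 → posterior Gamma(14, 17/3)
obs 3: x=3 → posterior Gamma(17, 20/3)
obs 4: x=1 → posterior Gamma(18, 23/3)
obs 5: x=4 → posterior Gamma(22, 26/3)
obs 6: x=5 → posterior Gamma(27, 29/3)
obs 7: x=3 → posterior Gamma(30, 32/3)
obs 8: x=1 → posterior Gamma(31, 35/3)
obs 9: x=0 → posterior Gamma(31, 38/3)
obs 10: x=2 → posterior Gamma(33, 41/3)
obs 11: x=2 → posterior Gamma(35, 44/3)
obs 12: x=0 → posterior Gamma(35, 47/3)

k = 6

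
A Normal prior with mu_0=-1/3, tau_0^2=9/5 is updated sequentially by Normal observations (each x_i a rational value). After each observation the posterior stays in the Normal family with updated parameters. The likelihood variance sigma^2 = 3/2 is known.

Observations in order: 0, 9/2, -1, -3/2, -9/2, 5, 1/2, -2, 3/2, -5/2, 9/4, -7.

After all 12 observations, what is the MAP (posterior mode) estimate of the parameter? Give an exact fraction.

-181/462

obs 1: x=0 → posterior Normal(-5/33, 9/11)
obs 2: x=9/2 → posterior Normal(76/51, 9/17)
obs 3: x=-1 → posterior Normal(58/69, 9/23)
obs 4: x=-3/2 → posterior Normal(31/87, 9/29)
obs 5: x=-9/2 → posterior Normal(-10/21, 9/35)
obs 6: x=5 → posterior Normal(40/123, 9/41)
obs 7: x=1/2 → posterior Normal(49/141, 9/47)
obs 8: x=-2 → posterior Normal(13/159, 9/53)
obs 9: x=3/2 → posterior Normal(40/177, 9/59)
obs 10: x=-5/2 → posterior Normal(-1/39, 9/65)
obs 11: x=9/4 → posterior Normal(1/6, 9/71)
obs 12: x=-7 → posterior Normal(-181/462, 9/77)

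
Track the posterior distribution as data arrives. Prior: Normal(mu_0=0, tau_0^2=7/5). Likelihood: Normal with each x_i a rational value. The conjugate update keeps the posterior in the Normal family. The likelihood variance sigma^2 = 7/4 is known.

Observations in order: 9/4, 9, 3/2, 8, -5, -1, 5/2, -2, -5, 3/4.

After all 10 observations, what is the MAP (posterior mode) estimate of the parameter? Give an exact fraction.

obs 1: x=9/4 → posterior Normal(1, 7/9)
obs 2: x=9 → posterior Normal(45/13, 7/13)
obs 3: x=3/2 → posterior Normal(3, 7/17)
obs 4: x=8 → posterior Normal(83/21, 1/3)
obs 5: x=-5 → posterior Normal(63/25, 7/25)
obs 6: x=-1 → posterior Normal(59/29, 7/29)
obs 7: x=5/2 → posterior Normal(23/11, 7/33)
obs 8: x=-2 → posterior Normal(61/37, 7/37)
obs 9: x=-5 → posterior Normal(1, 7/41)
obs 10: x=3/4 → posterior Normal(44/45, 7/45)

44/45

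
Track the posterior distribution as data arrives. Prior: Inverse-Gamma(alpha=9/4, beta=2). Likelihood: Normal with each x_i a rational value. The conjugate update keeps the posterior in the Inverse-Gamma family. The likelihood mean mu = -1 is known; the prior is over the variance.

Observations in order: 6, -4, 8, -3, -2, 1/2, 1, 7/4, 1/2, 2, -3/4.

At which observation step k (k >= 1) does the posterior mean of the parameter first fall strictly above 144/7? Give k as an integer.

obs 1: x=6 → posterior Inverse-Gamma(11/4, 53/2)
obs 2: x=-4 → posterior Inverse-Gamma(13/4, 31)
obs 3: x=8 → posterior Inverse-Gamma(15/4, 143/2)
obs 4: x=-3 → posterior Inverse-Gamma(17/4, 147/2)
obs 5: x=-2 → posterior Inverse-Gamma(19/4, 74)
obs 6: x=1/2 → posterior Inverse-Gamma(21/4, 601/8)
obs 7: x=1 → posterior Inverse-Gamma(23/4, 617/8)
obs 8: x=7/4 → posterior Inverse-Gamma(25/4, 2589/32)
obs 9: x=1/2 → posterior Inverse-Gamma(27/4, 2625/32)
obs 10: x=2 → posterior Inverse-Gamma(29/4, 2769/32)
obs 11: x=-3/4 → posterior Inverse-Gamma(31/4, 1385/16)

k = 3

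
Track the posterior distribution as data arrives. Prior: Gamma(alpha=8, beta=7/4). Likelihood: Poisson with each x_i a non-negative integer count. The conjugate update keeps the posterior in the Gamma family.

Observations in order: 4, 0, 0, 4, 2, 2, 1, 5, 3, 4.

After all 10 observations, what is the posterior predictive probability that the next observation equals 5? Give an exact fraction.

obs 1: x=4 → posterior Gamma(12, 11/4)
obs 2: x=0 → posterior Gamma(12, 15/4)
obs 3: x=0 → posterior Gamma(12, 19/4)
obs 4: x=4 → posterior Gamma(16, 23/4)
obs 5: x=2 → posterior Gamma(18, 27/4)
obs 6: x=2 → posterior Gamma(20, 31/4)
obs 7: x=1 → posterior Gamma(21, 35/4)
obs 8: x=5 → posterior Gamma(26, 39/4)
obs 9: x=3 → posterior Gamma(29, 43/4)
obs 10: x=4 → posterior Gamma(33, 47/4)

44077983476132993190451583790103694015673087528836288634698752/504632550919879178009920607357643533739271853331547543855555617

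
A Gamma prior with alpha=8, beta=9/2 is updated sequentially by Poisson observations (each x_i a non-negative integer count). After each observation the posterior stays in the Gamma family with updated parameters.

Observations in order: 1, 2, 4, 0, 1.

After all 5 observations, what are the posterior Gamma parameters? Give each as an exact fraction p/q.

obs 1: x=1 → posterior Gamma(9, 11/2)
obs 2: x=2 → posterior Gamma(11, 13/2)
obs 3: x=4 → posterior Gamma(15, 15/2)
obs 4: x=0 → posterior Gamma(15, 17/2)
obs 5: x=1 → posterior Gamma(16, 19/2)

alpha=16, beta=19/2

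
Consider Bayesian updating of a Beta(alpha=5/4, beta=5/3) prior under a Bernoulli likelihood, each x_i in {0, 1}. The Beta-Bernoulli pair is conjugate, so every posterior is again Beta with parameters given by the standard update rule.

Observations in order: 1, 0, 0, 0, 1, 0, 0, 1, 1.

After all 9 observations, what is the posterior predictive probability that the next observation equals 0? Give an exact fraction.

obs 1: x=1 → posterior Beta(9/4, 5/3)
obs 2: x=0 → posterior Beta(9/4, 8/3)
obs 3: x=0 → posterior Beta(9/4, 11/3)
obs 4: x=0 → posterior Beta(9/4, 14/3)
obs 5: x=1 → posterior Beta(13/4, 14/3)
obs 6: x=0 → posterior Beta(13/4, 17/3)
obs 7: x=0 → posterior Beta(13/4, 20/3)
obs 8: x=1 → posterior Beta(17/4, 20/3)
obs 9: x=1 → posterior Beta(21/4, 20/3)

80/143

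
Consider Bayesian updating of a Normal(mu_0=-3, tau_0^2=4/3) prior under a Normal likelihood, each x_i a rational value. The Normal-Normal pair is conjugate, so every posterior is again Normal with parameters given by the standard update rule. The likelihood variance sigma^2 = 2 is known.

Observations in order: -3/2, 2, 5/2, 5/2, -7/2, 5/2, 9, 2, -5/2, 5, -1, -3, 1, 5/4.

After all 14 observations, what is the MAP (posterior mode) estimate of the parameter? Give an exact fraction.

obs 1: x=-3/2 → posterior Normal(-12/5, 4/5)
obs 2: x=2 → posterior Normal(-8/7, 4/7)
obs 3: x=5/2 → posterior Normal(-1/3, 4/9)
obs 4: x=5/2 → posterior Normal(2/11, 4/11)
obs 5: x=-7/2 → posterior Normal(-5/13, 4/13)
obs 6: x=5/2 → posterior Normal(0, 4/15)
obs 7: x=9 → posterior Normal(18/17, 4/17)
obs 8: x=2 → posterior Normal(22/19, 4/19)
obs 9: x=-5/2 → posterior Normal(17/21, 4/21)
obs 10: x=5 → posterior Normal(27/23, 4/23)
obs 11: x=-1 → posterior Normal(1, 4/25)
obs 12: x=-3 → posterior Normal(19/27, 4/27)
obs 13: x=1 → posterior Normal(21/29, 4/29)
obs 14: x=5/4 → posterior Normal(47/62, 4/31)

47/62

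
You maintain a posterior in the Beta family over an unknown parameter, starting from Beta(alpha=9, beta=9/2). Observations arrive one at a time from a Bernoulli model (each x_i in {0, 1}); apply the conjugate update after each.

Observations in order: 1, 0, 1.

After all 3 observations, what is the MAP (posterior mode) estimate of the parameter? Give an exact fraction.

20/29

obs 1: x=1 → posterior Beta(10, 9/2)
obs 2: x=0 → posterior Beta(10, 11/2)
obs 3: x=1 → posterior Beta(11, 11/2)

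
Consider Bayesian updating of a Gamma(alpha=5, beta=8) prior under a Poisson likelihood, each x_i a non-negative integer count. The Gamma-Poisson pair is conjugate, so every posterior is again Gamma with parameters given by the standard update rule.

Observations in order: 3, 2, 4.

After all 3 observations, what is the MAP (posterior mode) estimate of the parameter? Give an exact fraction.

13/11

obs 1: x=3 → posterior Gamma(8, 9)
obs 2: x=2 → posterior Gamma(10, 10)
obs 3: x=4 → posterior Gamma(14, 11)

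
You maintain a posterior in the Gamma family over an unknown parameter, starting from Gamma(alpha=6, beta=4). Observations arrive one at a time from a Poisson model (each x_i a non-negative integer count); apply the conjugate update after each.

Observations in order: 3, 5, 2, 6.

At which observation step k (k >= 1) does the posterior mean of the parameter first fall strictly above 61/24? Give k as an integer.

obs 1: x=3 → posterior Gamma(9, 5)
obs 2: x=5 → posterior Gamma(14, 6)
obs 3: x=2 → posterior Gamma(16, 7)
obs 4: x=6 → posterior Gamma(22, 8)

k = 4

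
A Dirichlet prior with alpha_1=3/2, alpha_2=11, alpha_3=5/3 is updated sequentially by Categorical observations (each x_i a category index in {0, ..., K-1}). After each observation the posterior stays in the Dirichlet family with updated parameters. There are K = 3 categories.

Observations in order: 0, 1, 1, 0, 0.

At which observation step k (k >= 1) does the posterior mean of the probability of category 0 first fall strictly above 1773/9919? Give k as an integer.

obs 1: x=0 → posterior Dirichlet(5/2, 11, 5/3)
obs 2: x=1 → posterior Dirichlet(5/2, 12, 5/3)
obs 3: x=1 → posterior Dirichlet(5/2, 13, 5/3)
obs 4: x=0 → posterior Dirichlet(7/2, 13, 5/3)
obs 5: x=0 → posterior Dirichlet(9/2, 13, 5/3)

k = 4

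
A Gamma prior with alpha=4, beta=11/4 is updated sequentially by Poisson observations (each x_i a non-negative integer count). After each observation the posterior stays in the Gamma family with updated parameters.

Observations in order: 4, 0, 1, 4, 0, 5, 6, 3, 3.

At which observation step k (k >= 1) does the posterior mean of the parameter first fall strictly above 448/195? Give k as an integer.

obs 1: x=4 → posterior Gamma(8, 15/4)
obs 2: x=0 → posterior Gamma(8, 19/4)
obs 3: x=1 → posterior Gamma(9, 23/4)
obs 4: x=4 → posterior Gamma(13, 27/4)
obs 5: x=0 → posterior Gamma(13, 31/4)
obs 6: x=5 → posterior Gamma(18, 35/4)
obs 7: x=6 → posterior Gamma(24, 39/4)
obs 8: x=3 → posterior Gamma(27, 43/4)
obs 9: x=3 → posterior Gamma(30, 47/4)

k = 7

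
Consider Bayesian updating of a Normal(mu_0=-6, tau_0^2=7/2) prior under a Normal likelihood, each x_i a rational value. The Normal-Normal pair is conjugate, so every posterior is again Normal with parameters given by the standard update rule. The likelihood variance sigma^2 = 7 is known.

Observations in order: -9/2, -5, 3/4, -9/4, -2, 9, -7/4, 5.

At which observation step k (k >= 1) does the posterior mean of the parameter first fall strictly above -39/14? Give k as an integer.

k = 6

obs 1: x=-9/2 → posterior Normal(-11/2, 7/3)
obs 2: x=-5 → posterior Normal(-43/8, 7/4)
obs 3: x=3/4 → posterior Normal(-83/20, 7/5)
obs 4: x=-9/4 → posterior Normal(-23/6, 7/6)
obs 5: x=-2 → posterior Normal(-25/7, 1)
obs 6: x=9 → posterior Normal(-2, 7/8)
obs 7: x=-7/4 → posterior Normal(-71/36, 7/9)
obs 8: x=5 → posterior Normal(-51/40, 7/10)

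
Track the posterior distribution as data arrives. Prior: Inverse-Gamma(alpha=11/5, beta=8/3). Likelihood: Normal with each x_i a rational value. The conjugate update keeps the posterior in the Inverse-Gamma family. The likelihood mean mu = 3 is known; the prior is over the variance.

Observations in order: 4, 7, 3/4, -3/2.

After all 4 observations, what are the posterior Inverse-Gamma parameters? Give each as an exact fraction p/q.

obs 1: x=4 → posterior Inverse-Gamma(27/10, 19/6)
obs 2: x=7 → posterior Inverse-Gamma(16/5, 67/6)
obs 3: x=3/4 → posterior Inverse-Gamma(37/10, 1315/96)
obs 4: x=-3/2 → posterior Inverse-Gamma(21/5, 2287/96)

alpha=21/5, beta=2287/96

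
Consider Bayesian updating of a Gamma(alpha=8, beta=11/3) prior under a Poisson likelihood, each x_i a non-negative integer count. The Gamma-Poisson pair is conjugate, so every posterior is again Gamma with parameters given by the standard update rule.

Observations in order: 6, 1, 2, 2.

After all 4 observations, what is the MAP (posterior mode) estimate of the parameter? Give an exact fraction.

obs 1: x=6 → posterior Gamma(14, 14/3)
obs 2: x=1 → posterior Gamma(15, 17/3)
obs 3: x=2 → posterior Gamma(17, 20/3)
obs 4: x=2 → posterior Gamma(19, 23/3)

54/23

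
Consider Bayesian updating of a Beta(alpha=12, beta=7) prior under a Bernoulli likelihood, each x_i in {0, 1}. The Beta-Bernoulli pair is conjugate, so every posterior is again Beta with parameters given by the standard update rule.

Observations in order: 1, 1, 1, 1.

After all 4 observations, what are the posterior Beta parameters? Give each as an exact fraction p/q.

alpha=16, beta=7

obs 1: x=1 → posterior Beta(13, 7)
obs 2: x=1 → posterior Beta(14, 7)
obs 3: x=1 → posterior Beta(15, 7)
obs 4: x=1 → posterior Beta(16, 7)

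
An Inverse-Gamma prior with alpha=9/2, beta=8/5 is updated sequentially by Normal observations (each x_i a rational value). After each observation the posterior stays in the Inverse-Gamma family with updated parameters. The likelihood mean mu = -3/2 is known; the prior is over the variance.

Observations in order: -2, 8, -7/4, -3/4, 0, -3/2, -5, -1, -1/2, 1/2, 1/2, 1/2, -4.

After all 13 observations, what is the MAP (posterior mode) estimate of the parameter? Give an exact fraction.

1711/320

obs 1: x=-2 → posterior Inverse-Gamma(5, 69/40)
obs 2: x=8 → posterior Inverse-Gamma(11/2, 937/20)
obs 3: x=-7/4 → posterior Inverse-Gamma(6, 7501/160)
obs 4: x=-3/4 → posterior Inverse-Gamma(13/2, 3773/80)
obs 5: x=0 → posterior Inverse-Gamma(7, 3863/80)
obs 6: x=-3/2 → posterior Inverse-Gamma(15/2, 3863/80)
obs 7: x=-5 → posterior Inverse-Gamma(8, 4353/80)
obs 8: x=-1 → posterior Inverse-Gamma(17/2, 4363/80)
obs 9: x=-1/2 → posterior Inverse-Gamma(9, 4403/80)
obs 10: x=1/2 → posterior Inverse-Gamma(19/2, 4563/80)
obs 11: x=1/2 → posterior Inverse-Gamma(10, 4723/80)
obs 12: x=1/2 → posterior Inverse-Gamma(21/2, 4883/80)
obs 13: x=-4 → posterior Inverse-Gamma(11, 5133/80)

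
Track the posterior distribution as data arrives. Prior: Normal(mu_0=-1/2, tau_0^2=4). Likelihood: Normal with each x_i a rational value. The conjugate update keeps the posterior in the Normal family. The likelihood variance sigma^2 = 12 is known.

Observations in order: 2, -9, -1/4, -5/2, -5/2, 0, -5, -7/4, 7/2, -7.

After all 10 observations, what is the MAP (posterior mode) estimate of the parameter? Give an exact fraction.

obs 1: x=2 → posterior Normal(1/8, 3)
obs 2: x=-9 → posterior Normal(-17/10, 12/5)
obs 3: x=-1/4 → posterior Normal(-35/24, 2)
obs 4: x=-5/2 → posterior Normal(-45/28, 12/7)
obs 5: x=-5/2 → posterior Normal(-55/32, 3/2)
obs 6: x=0 → posterior Normal(-55/36, 4/3)
obs 7: x=-5 → posterior Normal(-15/8, 6/5)
obs 8: x=-7/4 → posterior Normal(-41/22, 12/11)
obs 9: x=7/2 → posterior Normal(-17/12, 1)
obs 10: x=-7 → posterior Normal(-24/13, 12/13)

-24/13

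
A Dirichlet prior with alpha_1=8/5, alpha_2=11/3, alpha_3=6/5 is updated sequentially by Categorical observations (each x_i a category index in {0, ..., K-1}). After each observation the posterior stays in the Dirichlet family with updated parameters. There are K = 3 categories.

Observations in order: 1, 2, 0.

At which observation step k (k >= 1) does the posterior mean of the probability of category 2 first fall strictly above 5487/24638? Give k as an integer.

obs 1: x=1 → posterior Dirichlet(8/5, 14/3, 6/5)
obs 2: x=2 → posterior Dirichlet(8/5, 14/3, 11/5)
obs 3: x=0 → posterior Dirichlet(13/5, 14/3, 11/5)

k = 2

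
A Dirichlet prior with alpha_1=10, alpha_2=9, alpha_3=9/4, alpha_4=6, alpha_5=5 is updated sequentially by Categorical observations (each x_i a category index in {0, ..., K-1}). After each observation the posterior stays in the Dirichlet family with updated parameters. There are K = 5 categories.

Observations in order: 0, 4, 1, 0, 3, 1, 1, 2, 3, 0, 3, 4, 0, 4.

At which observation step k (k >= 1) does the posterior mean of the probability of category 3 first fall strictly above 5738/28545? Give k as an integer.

obs 1: x=0 → posterior Dirichlet(11, 9, 9/4, 6, 5)
obs 2: x=4 → posterior Dirichlet(11, 9, 9/4, 6, 6)
obs 3: x=1 → posterior Dirichlet(11, 10, 9/4, 6, 6)
obs 4: x=0 → posterior Dirichlet(12, 10, 9/4, 6, 6)
obs 5: x=3 → posterior Dirichlet(12, 10, 9/4, 7, 6)
obs 6: x=1 → posterior Dirichlet(12, 11, 9/4, 7, 6)
obs 7: x=1 → posterior Dirichlet(12, 12, 9/4, 7, 6)
obs 8: x=2 → posterior Dirichlet(12, 12, 13/4, 7, 6)
obs 9: x=3 → posterior Dirichlet(12, 12, 13/4, 8, 6)
obs 10: x=0 → posterior Dirichlet(13, 12, 13/4, 8, 6)
obs 11: x=3 → posterior Dirichlet(13, 12, 13/4, 9, 6)
obs 12: x=4 → posterior Dirichlet(13, 12, 13/4, 9, 7)
obs 13: x=0 → posterior Dirichlet(14, 12, 13/4, 9, 7)
obs 14: x=4 → posterior Dirichlet(14, 12, 13/4, 9, 8)

k = 11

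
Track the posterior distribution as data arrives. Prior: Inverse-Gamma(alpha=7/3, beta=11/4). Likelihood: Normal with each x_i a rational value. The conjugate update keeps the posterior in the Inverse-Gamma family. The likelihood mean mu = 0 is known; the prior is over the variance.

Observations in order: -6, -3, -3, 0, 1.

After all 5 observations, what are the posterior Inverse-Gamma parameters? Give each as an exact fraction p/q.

alpha=29/6, beta=121/4

obs 1: x=-6 → posterior Inverse-Gamma(17/6, 83/4)
obs 2: x=-3 → posterior Inverse-Gamma(10/3, 101/4)
obs 3: x=-3 → posterior Inverse-Gamma(23/6, 119/4)
obs 4: x=0 → posterior Inverse-Gamma(13/3, 119/4)
obs 5: x=1 → posterior Inverse-Gamma(29/6, 121/4)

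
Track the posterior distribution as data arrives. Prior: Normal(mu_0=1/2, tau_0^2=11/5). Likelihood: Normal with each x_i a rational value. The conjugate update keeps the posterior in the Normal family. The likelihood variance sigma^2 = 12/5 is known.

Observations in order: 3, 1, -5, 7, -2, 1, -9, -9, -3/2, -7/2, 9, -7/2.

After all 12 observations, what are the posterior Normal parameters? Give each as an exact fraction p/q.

mu_0=-263/288, tau_0^2=11/60

obs 1: x=3 → posterior Normal(39/23, 132/115)
obs 2: x=1 → posterior Normal(25/17, 66/85)
obs 3: x=-5 → posterior Normal(-1/9, 44/75)
obs 4: x=7 → posterior Normal(9/7, 33/70)
obs 5: x=-2 → posterior Normal(50/67, 132/335)
obs 6: x=1 → posterior Normal(61/78, 22/65)
obs 7: x=-9 → posterior Normal(-38/89, 132/445)
obs 8: x=-9 → posterior Normal(-137/100, 33/125)
obs 9: x=-3/2 → posterior Normal(-307/222, 44/185)
obs 10: x=-7/2 → posterior Normal(-96/61, 66/305)
obs 11: x=9 → posterior Normal(-93/133, 132/665)
obs 12: x=-7/2 → posterior Normal(-263/288, 11/60)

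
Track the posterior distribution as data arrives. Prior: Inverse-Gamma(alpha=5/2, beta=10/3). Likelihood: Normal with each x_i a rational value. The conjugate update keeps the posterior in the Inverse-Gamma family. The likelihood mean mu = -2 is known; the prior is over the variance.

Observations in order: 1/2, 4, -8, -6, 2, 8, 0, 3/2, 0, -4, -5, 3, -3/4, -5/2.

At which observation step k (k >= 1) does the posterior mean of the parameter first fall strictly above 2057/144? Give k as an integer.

k = 4

obs 1: x=1/2 → posterior Inverse-Gamma(3, 155/24)
obs 2: x=4 → posterior Inverse-Gamma(7/2, 587/24)
obs 3: x=-8 → posterior Inverse-Gamma(4, 1019/24)
obs 4: x=-6 → posterior Inverse-Gamma(9/2, 1211/24)
obs 5: x=2 → posterior Inverse-Gamma(5, 1403/24)
obs 6: x=8 → posterior Inverse-Gamma(11/2, 2603/24)
obs 7: x=0 → posterior Inverse-Gamma(6, 2651/24)
obs 8: x=3/2 → posterior Inverse-Gamma(13/2, 1399/12)
obs 9: x=0 → posterior Inverse-Gamma(7, 1423/12)
obs 10: x=-4 → posterior Inverse-Gamma(15/2, 1447/12)
obs 11: x=-5 → posterior Inverse-Gamma(8, 1501/12)
obs 12: x=3 → posterior Inverse-Gamma(17/2, 1651/12)
obs 13: x=-3/4 → posterior Inverse-Gamma(9, 13283/96)
obs 14: x=-5/2 → posterior Inverse-Gamma(19/2, 13295/96)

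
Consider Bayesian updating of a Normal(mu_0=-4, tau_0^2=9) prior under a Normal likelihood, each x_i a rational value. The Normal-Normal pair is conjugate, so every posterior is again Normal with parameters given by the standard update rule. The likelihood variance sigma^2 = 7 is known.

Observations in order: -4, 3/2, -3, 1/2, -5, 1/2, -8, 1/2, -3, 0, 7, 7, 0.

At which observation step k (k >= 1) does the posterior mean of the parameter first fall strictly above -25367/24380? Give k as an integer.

k = 12

obs 1: x=-4 → posterior Normal(-4, 63/16)
obs 2: x=3/2 → posterior Normal(-101/50, 63/25)
obs 3: x=-3 → posterior Normal(-155/68, 63/34)
obs 4: x=1/2 → posterior Normal(-73/43, 63/43)
obs 5: x=-5 → posterior Normal(-59/26, 63/52)
obs 6: x=1/2 → posterior Normal(-227/122, 63/61)
obs 7: x=-8 → posterior Normal(-53/20, 9/10)
obs 8: x=1/2 → posterior Normal(-181/79, 63/79)
obs 9: x=-3 → posterior Normal(-26/11, 63/88)
obs 10: x=0 → posterior Normal(-208/97, 63/97)
obs 11: x=7 → posterior Normal(-145/106, 63/106)
obs 12: x=7 → posterior Normal(-82/115, 63/115)
obs 13: x=0 → posterior Normal(-41/62, 63/124)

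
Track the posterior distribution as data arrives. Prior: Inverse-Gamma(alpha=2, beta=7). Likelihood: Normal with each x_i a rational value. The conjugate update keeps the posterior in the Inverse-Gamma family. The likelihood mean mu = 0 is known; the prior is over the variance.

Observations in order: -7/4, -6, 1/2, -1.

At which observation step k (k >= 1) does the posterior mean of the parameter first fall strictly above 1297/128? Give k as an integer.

k = 2

obs 1: x=-7/4 → posterior Inverse-Gamma(5/2, 273/32)
obs 2: x=-6 → posterior Inverse-Gamma(3, 849/32)
obs 3: x=1/2 → posterior Inverse-Gamma(7/2, 853/32)
obs 4: x=-1 → posterior Inverse-Gamma(4, 869/32)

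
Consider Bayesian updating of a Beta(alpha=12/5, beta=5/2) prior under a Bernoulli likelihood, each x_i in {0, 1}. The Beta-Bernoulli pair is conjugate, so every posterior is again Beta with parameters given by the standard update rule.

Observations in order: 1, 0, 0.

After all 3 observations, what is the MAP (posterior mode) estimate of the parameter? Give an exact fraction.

obs 1: x=1 → posterior Beta(17/5, 5/2)
obs 2: x=0 → posterior Beta(17/5, 7/2)
obs 3: x=0 → posterior Beta(17/5, 9/2)

24/59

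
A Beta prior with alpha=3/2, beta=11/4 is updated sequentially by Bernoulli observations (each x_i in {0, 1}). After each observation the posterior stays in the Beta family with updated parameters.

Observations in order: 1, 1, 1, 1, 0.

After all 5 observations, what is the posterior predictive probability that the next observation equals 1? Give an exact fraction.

22/37

obs 1: x=1 → posterior Beta(5/2, 11/4)
obs 2: x=1 → posterior Beta(7/2, 11/4)
obs 3: x=1 → posterior Beta(9/2, 11/4)
obs 4: x=1 → posterior Beta(11/2, 11/4)
obs 5: x=0 → posterior Beta(11/2, 15/4)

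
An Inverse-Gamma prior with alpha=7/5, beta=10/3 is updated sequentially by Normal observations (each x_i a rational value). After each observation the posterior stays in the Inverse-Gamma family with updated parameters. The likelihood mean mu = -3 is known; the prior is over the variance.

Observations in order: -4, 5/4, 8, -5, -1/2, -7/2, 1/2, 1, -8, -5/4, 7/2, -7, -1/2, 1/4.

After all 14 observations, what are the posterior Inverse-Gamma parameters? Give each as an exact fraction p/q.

obs 1: x=-4 → posterior Inverse-Gamma(19/10, 23/6)
obs 2: x=5/4 → posterior Inverse-Gamma(12/5, 1235/96)
obs 3: x=8 → posterior Inverse-Gamma(29/10, 7043/96)
obs 4: x=-5 → posterior Inverse-Gamma(17/5, 7235/96)
obs 5: x=-1/2 → posterior Inverse-Gamma(39/10, 7535/96)
obs 6: x=-7/2 → posterior Inverse-Gamma(22/5, 7547/96)
obs 7: x=1/2 → posterior Inverse-Gamma(49/10, 8135/96)
obs 8: x=1 → posterior Inverse-Gamma(27/5, 8903/96)
obs 9: x=-8 → posterior Inverse-Gamma(59/10, 10103/96)
obs 10: x=-5/4 → posterior Inverse-Gamma(32/5, 5125/48)
obs 11: x=7/2 → posterior Inverse-Gamma(69/10, 6139/48)
obs 12: x=-7 → posterior Inverse-Gamma(37/5, 6523/48)
obs 13: x=-1/2 → posterior Inverse-Gamma(79/10, 6673/48)
obs 14: x=1/4 → posterior Inverse-Gamma(42/5, 13853/96)

alpha=42/5, beta=13853/96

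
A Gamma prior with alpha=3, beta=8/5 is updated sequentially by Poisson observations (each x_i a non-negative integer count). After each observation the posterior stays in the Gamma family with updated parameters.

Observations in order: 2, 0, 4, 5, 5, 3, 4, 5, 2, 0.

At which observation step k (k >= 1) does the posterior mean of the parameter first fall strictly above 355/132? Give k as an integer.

k = 5

obs 1: x=2 → posterior Gamma(5, 13/5)
obs 2: x=0 → posterior Gamma(5, 18/5)
obs 3: x=4 → posterior Gamma(9, 23/5)
obs 4: x=5 → posterior Gamma(14, 28/5)
obs 5: x=5 → posterior Gamma(19, 33/5)
obs 6: x=3 → posterior Gamma(22, 38/5)
obs 7: x=4 → posterior Gamma(26, 43/5)
obs 8: x=5 → posterior Gamma(31, 48/5)
obs 9: x=2 → posterior Gamma(33, 53/5)
obs 10: x=0 → posterior Gamma(33, 58/5)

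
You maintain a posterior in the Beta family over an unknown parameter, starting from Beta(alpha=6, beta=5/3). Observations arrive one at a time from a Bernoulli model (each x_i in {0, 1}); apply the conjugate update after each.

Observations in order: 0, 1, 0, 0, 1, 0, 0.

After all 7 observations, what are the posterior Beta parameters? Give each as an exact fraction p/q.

alpha=8, beta=20/3

obs 1: x=0 → posterior Beta(6, 8/3)
obs 2: x=1 → posterior Beta(7, 8/3)
obs 3: x=0 → posterior Beta(7, 11/3)
obs 4: x=0 → posterior Beta(7, 14/3)
obs 5: x=1 → posterior Beta(8, 14/3)
obs 6: x=0 → posterior Beta(8, 17/3)
obs 7: x=0 → posterior Beta(8, 20/3)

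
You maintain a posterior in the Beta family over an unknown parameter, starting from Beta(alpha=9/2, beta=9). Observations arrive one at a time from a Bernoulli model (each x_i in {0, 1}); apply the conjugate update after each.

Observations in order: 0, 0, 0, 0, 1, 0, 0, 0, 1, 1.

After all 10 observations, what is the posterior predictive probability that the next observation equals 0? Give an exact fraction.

obs 1: x=0 → posterior Beta(9/2, 10)
obs 2: x=0 → posterior Beta(9/2, 11)
obs 3: x=0 → posterior Beta(9/2, 12)
obs 4: x=0 → posterior Beta(9/2, 13)
obs 5: x=1 → posterior Beta(11/2, 13)
obs 6: x=0 → posterior Beta(11/2, 14)
obs 7: x=0 → posterior Beta(11/2, 15)
obs 8: x=0 → posterior Beta(11/2, 16)
obs 9: x=1 → posterior Beta(13/2, 16)
obs 10: x=1 → posterior Beta(15/2, 16)

32/47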